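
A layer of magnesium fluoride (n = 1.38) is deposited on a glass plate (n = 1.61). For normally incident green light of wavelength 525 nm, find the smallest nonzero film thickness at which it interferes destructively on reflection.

At the upper boundary (n = 1.0 to n = 1.38) the reflected ray undergoes a half-wave phase shift.
Ray reflecting at the bottom interface goes from n = 1.38 toward n = 1.61: a half-wave phase shift.
Zero or two π shifts → no net half-wave offset.
With no net inversion, destructive interference in reflection requires 2 n t = (m + ½) λ.
Minimum at m = 0: t = λ / (4 n) = 525 / (4 × 1.38) = 95.1 nm.

95.1 nm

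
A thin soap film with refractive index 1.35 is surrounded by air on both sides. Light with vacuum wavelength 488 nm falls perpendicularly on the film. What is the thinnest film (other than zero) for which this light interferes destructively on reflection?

Ray reflecting at the top interface goes from n = 1.0 toward n = 1.35: a half-wave phase shift.
Bottom surface (1.35 → 1.0): reflection off a lower-index medium gives no phase shift.
The two reflections differ by half a wavelength.
So the condition for destructive reflection is 2 n t = m λ.
Minimum nonzero at m = 1: t = λ / (2 n) = 488 / (2 × 1.35) = 181 nm.

181 nm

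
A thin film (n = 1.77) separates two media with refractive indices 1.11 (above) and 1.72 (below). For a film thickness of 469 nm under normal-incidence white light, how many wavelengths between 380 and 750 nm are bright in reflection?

2

Top surface (1.11 → 1.77): reflection off a higher-index medium gives a half-wave phase shift.
Ray reflecting at the bottom interface goes from n = 1.77 toward n = 1.72: no phase shift.
Net: one phase inversion between the two reflected rays.
For maximum reflection here: 2 n t = (m + ½) λ.
λ = 2 n t / (m + ½) = 1660 / (m + ½) nm.
m=1: 1107 nm (IR); m=2: 664 nm (visible); m=3: 474 nm (visible); m=4: 369 nm (UV).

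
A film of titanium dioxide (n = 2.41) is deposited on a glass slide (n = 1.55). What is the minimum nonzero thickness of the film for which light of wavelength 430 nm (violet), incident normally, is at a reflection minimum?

Top surface (1.0 → 2.41): reflection off a higher-index medium gives a half-wave phase shift.
At the lower boundary (n = 2.41 to n = 1.55) the reflected ray undergoes no phase shift.
The two reflections differ by half a wavelength.
With one net inversion, destructive interference in reflection requires 2 n t = m λ.
Minimum nonzero at m = 1: t = λ / (2 n) = 430 / (2 × 2.41) = 89.2 nm.

89.2 nm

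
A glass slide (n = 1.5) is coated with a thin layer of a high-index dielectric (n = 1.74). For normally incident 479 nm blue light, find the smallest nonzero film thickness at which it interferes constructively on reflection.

68.8 nm

Top surface (1.0 → 1.74): reflection off a higher-index medium gives a half-wave phase shift.
Ray reflecting at the bottom interface goes from n = 1.74 toward n = 1.5: no phase shift.
Exactly one π shift → a net half-wave offset.
With one net inversion, constructive interference in reflection requires 2 n t = (m + ½) λ.
Minimum at m = 0: t = λ / (4 n) = 479 / (4 × 1.74) = 68.8 nm.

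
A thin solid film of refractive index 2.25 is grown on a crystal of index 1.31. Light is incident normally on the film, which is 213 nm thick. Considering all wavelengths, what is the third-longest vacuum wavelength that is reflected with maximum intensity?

Ray reflecting at the top interface goes from n = 1.0 toward n = 2.25: a half-wave phase shift.
At the lower boundary (n = 2.25 to n = 1.31) the reflected ray undergoes no phase shift.
Exactly one π shift → a net half-wave offset.
With one net inversion, constructive interference in reflection requires 2 n t = (m + ½) λ.
λ = 2 n t / (m + ½). The third-longest wavelength is m = 2: λ = 2 × 2.25 × 213 / 2.50 = 383 nm.

383 nm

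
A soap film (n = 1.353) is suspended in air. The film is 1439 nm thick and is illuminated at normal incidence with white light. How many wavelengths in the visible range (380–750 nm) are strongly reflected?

5

Ray reflecting at the top interface goes from n = 1.0 toward n = 1.353: a half-wave phase shift.
Bottom surface (1.353 → 1.0): reflection off a lower-index medium gives no phase shift.
Exactly one π shift → a net half-wave offset.
For strong reflection here: 2 n t = (m + ½) λ.
λ = 2 n t / (m + ½) = 3894 / (m + ½) nm.
m=4: 865 nm (IR); m=5: 708 nm (visible); m=6: 599 nm (visible); m=7: 519 nm (visible); m=8: 458 nm (visible); m=9: 410 nm (visible); m=10: 371 nm (UV).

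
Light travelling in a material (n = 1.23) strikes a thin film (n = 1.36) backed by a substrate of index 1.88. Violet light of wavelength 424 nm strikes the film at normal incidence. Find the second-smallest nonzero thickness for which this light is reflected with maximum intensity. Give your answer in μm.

0.312 μm

Ray reflecting at the top interface goes from n = 1.23 toward n = 1.36: a half-wave phase shift.
Ray reflecting at the bottom interface goes from n = 1.36 toward n = 1.88: a half-wave phase shift.
Zero or two π shifts → no net half-wave offset.
With no net inversion, constructive interference in reflection requires 2 n t = m λ.
The second-smallest nonzero thickness corresponds to m = 2: t = m λ / (2 n) = 2.00 × 424 / (2 × 1.36) = 312 nm.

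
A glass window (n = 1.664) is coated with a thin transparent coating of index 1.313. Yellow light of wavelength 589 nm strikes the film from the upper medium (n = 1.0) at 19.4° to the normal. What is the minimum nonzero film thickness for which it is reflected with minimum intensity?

116 nm

Top surface (1.0 → 1.313): reflection off a higher-index medium gives a half-wave phase shift.
At the lower boundary (n = 1.313 to n = 1.664) the reflected ray undergoes a half-wave phase shift.
The two reflections carry the same phase change, so no net offset.
With no net inversion, destructive interference in reflection requires 2 n t cos θ_r = (m + ½) λ.
Snell's law: 1.0 sin 19.4° = 1.313 sin θ_r → sin θ_r = 0.253, cos θ_r = 0.967.
Minimum at m = 0: t = λ / (4 n cos θ_r) = 589 / (4 × 1.313 × 0.967) = 116 nm.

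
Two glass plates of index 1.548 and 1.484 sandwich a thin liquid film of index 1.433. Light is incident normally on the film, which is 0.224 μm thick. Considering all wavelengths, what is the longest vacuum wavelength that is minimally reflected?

642 nm

At the upper boundary (n = 1.548 to n = 1.433) the reflected ray undergoes no phase shift.
Ray reflecting at the bottom interface goes from n = 1.433 toward n = 1.484: a half-wave phase shift.
The two reflections differ by half a wavelength.
With one net inversion, destructive interference in reflection requires 2 n t = m λ.
λ = 2 n t / m. The longest wavelength is m = 1: λ = 2 × 1.433 × 224 / 1.00 = 642 nm.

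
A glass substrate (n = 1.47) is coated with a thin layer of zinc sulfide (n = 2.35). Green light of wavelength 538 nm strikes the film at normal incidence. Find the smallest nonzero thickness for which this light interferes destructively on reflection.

114 nm

At the upper boundary (n = 1.0 to n = 2.35) the reflected ray undergoes a half-wave phase shift.
Ray reflecting at the bottom interface goes from n = 2.35 toward n = 1.47: no phase shift.
The two reflections differ by half a wavelength.
For dark reflection here: 2 n t = m λ.
The smallest nonzero thickness corresponds to m = 1: t = m λ / (2 n) = 1.00 × 538 / (2 × 2.35) = 114 nm.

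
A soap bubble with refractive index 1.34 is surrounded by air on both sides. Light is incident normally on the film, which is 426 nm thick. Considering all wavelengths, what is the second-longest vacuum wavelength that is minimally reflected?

Ray reflecting at the top interface goes from n = 1.0 toward n = 1.34: a half-wave phase shift.
At the lower boundary (n = 1.34 to n = 1.0) the reflected ray undergoes no phase shift.
The two reflections differ by half a wavelength.
So the condition for destructive reflection is 2 n t = m λ.
λ = 2 n t / m. The second-longest wavelength is m = 2: λ = 2 × 1.34 × 426 / 2.00 = 571 nm.

571 nm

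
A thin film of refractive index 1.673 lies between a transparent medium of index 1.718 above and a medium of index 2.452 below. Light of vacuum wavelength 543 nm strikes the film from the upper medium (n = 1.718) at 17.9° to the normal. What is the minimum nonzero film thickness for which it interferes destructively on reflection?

Ray reflecting at the top interface goes from n = 1.718 toward n = 1.673: no phase shift.
Bottom surface (1.673 → 2.452): reflection off a higher-index medium gives a half-wave phase shift.
Exactly one π shift → a net half-wave offset.
For minimum reflection here: 2 n t cos θ_r = m λ.
Snell's law: 1.718 sin 17.9° = 1.673 sin θ_r → sin θ_r = 0.316, cos θ_r = 0.949.
Minimum nonzero at m = 1: t = λ / (2 n cos θ_r) = 543 / (2 × 1.673 × 0.949) = 171 nm.

171 nm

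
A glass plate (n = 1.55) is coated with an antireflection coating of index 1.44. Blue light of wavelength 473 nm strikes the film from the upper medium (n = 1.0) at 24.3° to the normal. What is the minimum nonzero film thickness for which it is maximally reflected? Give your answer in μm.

At the upper boundary (n = 1.0 to n = 1.44) the reflected ray undergoes a half-wave phase shift.
Bottom surface (1.44 → 1.55): reflection off a higher-index medium gives a half-wave phase shift.
The two reflections carry the same phase change, so no net offset.
With no net inversion, constructive interference in reflection requires 2 n t cos θ_r = m λ.
Snell's law: 1.0 sin 24.3° = 1.44 sin θ_r → sin θ_r = 0.286, cos θ_r = 0.958.
Minimum nonzero at m = 1: t = λ / (2 n cos θ_r) = 473 / (2 × 1.44 × 0.958) = 171 nm.

0.171 μm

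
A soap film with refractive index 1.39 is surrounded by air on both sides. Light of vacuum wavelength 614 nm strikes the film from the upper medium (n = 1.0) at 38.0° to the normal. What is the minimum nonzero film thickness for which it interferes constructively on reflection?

123 nm

Top surface (1.0 → 1.39): reflection off a higher-index medium gives a half-wave phase shift.
Ray reflecting at the bottom interface goes from n = 1.39 toward n = 1.0: no phase shift.
Exactly one π shift → a net half-wave offset.
With one net inversion, constructive interference in reflection requires 2 n t cos θ_r = (m + ½) λ.
Snell's law: 1.0 sin 38.0° = 1.39 sin θ_r → sin θ_r = 0.443, cos θ_r = 0.897.
Minimum at m = 0: t = λ / (4 n cos θ_r) = 614 / (4 × 1.39 × 0.897) = 123 nm.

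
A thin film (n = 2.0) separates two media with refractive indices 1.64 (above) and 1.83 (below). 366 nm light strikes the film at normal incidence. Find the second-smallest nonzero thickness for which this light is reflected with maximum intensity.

137 nm

Ray reflecting at the top interface goes from n = 1.64 toward n = 2.0: a half-wave phase shift.
Ray reflecting at the bottom interface goes from n = 2.0 toward n = 1.83: no phase shift.
Exactly one π shift → a net half-wave offset.
With one net inversion, constructive interference in reflection requires 2 n t = (m + ½) λ.
The second-smallest nonzero thickness corresponds to m = 1: t = (m + ½) λ / (2 n) = 1.50 × 366 / (2 × 2.0) = 137 nm.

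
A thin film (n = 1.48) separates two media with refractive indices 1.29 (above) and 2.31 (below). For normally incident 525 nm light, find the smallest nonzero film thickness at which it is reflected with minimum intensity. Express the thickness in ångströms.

Ray reflecting at the top interface goes from n = 1.29 toward n = 1.48: a half-wave phase shift.
Bottom surface (1.48 → 2.31): reflection off a higher-index medium gives a half-wave phase shift.
Zero or two π shifts → no net half-wave offset.
So the condition for destructive reflection is 2 n t = (m + ½) λ.
Minimum at m = 0: t = λ / (4 n) = 525 / (4 × 1.48) = 88.7 nm.

887 Å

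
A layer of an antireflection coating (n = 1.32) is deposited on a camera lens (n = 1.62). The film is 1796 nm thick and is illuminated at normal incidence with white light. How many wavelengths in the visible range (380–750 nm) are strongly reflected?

6

At the upper boundary (n = 1.0 to n = 1.32) the reflected ray undergoes a half-wave phase shift.
Ray reflecting at the bottom interface goes from n = 1.32 toward n = 1.62: a half-wave phase shift.
The two reflections carry the same phase change, so no net offset.
For strong reflection here: 2 n t = m λ.
λ = 2 n t / m = 4741 / m nm.
m=6: 790 nm (IR); m=7: 677 nm (visible); m=8: 593 nm (visible); m=9: 527 nm (visible); m=10: 474 nm (visible); m=11: 431 nm (visible); m=12: 395 nm (visible); m=13: 365 nm (UV).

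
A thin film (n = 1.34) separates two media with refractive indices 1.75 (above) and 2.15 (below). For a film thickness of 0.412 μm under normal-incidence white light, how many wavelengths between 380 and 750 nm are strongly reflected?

2

Top surface (1.75 → 1.34): reflection off a lower-index medium gives no phase shift.
At the lower boundary (n = 1.34 to n = 2.15) the reflected ray undergoes a half-wave phase shift.
Exactly one π shift → a net half-wave offset.
So the condition for constructive reflection is 2 n t = (m + ½) λ.
λ = 2 n t / (m + ½) = 1104 / (m + ½) nm.
m=0: 2208 nm (IR); m=1: 736 nm (visible); m=2: 442 nm (visible); m=3: 315 nm (UV).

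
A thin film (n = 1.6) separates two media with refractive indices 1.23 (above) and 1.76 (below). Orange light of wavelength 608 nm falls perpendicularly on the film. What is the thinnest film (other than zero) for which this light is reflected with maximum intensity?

190 nm

At the upper boundary (n = 1.23 to n = 1.6) the reflected ray undergoes a half-wave phase shift.
At the lower boundary (n = 1.6 to n = 1.76) the reflected ray undergoes a half-wave phase shift.
Zero or two π shifts → no net half-wave offset.
So the condition for constructive reflection is 2 n t = m λ.
Minimum nonzero at m = 1: t = λ / (2 n) = 608 / (2 × 1.6) = 190 nm.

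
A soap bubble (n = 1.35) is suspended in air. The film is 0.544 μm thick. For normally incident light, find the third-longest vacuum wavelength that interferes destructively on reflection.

Ray reflecting at the top interface goes from n = 1.0 toward n = 1.35: a half-wave phase shift.
Ray reflecting at the bottom interface goes from n = 1.35 toward n = 1.0: no phase shift.
Net: one phase inversion between the two reflected rays.
For dark reflection here: 2 n t = m λ.
λ = 2 n t / m. The third-longest wavelength is m = 3: λ = 2 × 1.35 × 544 / 3.00 = 490 nm.

490 nm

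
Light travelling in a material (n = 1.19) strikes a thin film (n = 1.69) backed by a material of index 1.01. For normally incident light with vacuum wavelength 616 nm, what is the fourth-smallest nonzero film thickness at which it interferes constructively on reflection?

638 nm

At the upper boundary (n = 1.19 to n = 1.69) the reflected ray undergoes a half-wave phase shift.
At the lower boundary (n = 1.69 to n = 1.01) the reflected ray undergoes no phase shift.
The two reflections differ by half a wavelength.
With one net inversion, constructive interference in reflection requires 2 n t = (m + ½) λ.
The fourth-smallest nonzero thickness corresponds to m = 3: t = (m + ½) λ / (2 n) = 3.50 × 616 / (2 × 1.69) = 638 nm.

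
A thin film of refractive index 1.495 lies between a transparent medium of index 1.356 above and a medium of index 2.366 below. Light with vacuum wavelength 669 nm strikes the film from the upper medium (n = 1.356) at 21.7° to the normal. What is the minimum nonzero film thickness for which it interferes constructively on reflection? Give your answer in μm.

0.238 μm

At the upper boundary (n = 1.356 to n = 1.495) the reflected ray undergoes a half-wave phase shift.
At the lower boundary (n = 1.495 to n = 2.366) the reflected ray undergoes a half-wave phase shift.
The two reflections carry the same phase change, so no net offset.
So the condition for constructive reflection is 2 n t cos θ_r = m λ.
Snell's law: 1.356 sin 21.7° = 1.495 sin θ_r → sin θ_r = 0.335, cos θ_r = 0.942.
Minimum nonzero at m = 1: t = λ / (2 n cos θ_r) = 669 / (2 × 1.495 × 0.942) = 238 nm.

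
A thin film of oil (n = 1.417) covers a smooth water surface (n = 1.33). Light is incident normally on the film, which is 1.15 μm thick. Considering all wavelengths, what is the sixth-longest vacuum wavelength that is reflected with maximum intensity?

593 nm

Top surface (1.0 → 1.417): reflection off a higher-index medium gives a half-wave phase shift.
Ray reflecting at the bottom interface goes from n = 1.417 toward n = 1.33: no phase shift.
Exactly one π shift → a net half-wave offset.
With one net inversion, constructive interference in reflection requires 2 n t = (m + ½) λ.
λ = 2 n t / (m + ½). The sixth-longest wavelength is m = 5: λ = 2 × 1.417 × 1150 / 5.50 = 593 nm.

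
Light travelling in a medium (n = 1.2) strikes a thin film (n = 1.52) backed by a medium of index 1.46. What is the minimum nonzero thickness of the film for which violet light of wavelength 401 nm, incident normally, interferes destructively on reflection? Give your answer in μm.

Top surface (1.2 → 1.52): reflection off a higher-index medium gives a half-wave phase shift.
At the lower boundary (n = 1.52 to n = 1.46) the reflected ray undergoes no phase shift.
Net: one phase inversion between the two reflected rays.
With one net inversion, destructive interference in reflection requires 2 n t = m λ.
Minimum nonzero at m = 1: t = λ / (2 n) = 401 / (2 × 1.52) = 132 nm.

0.132 μm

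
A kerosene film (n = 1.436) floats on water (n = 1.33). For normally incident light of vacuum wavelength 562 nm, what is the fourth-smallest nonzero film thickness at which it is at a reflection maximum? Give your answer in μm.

Top surface (1.0 → 1.436): reflection off a higher-index medium gives a half-wave phase shift.
Bottom surface (1.436 → 1.33): reflection off a lower-index medium gives no phase shift.
Net: one phase inversion between the two reflected rays.
With one net inversion, constructive interference in reflection requires 2 n t = (m + ½) λ.
The fourth-smallest nonzero thickness corresponds to m = 3: t = (m + ½) λ / (2 n) = 3.50 × 562 / (2 × 1.436) = 685 nm.

0.685 μm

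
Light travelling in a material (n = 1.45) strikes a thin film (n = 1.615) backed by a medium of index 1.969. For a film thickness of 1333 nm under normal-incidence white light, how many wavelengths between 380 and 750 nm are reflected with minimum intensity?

5

At the upper boundary (n = 1.45 to n = 1.615) the reflected ray undergoes a half-wave phase shift.
At the lower boundary (n = 1.615 to n = 1.969) the reflected ray undergoes a half-wave phase shift.
Zero or two π shifts → no net half-wave offset.
With no net inversion, destructive interference in reflection requires 2 n t = (m + ½) λ.
λ = 2 n t / (m + ½) = 4306 / (m + ½) nm.
m=5: 783 nm (IR); m=6: 662 nm (visible); m=7: 574 nm (visible); m=8: 507 nm (visible); m=9: 453 nm (visible); m=10: 410 nm (visible); m=11: 374 nm (UV).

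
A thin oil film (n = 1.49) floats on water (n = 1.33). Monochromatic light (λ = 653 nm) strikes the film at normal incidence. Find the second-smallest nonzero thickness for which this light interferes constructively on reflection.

Ray reflecting at the top interface goes from n = 1.0 toward n = 1.49: a half-wave phase shift.
Bottom surface (1.49 → 1.33): reflection off a lower-index medium gives no phase shift.
Exactly one π shift → a net half-wave offset.
With one net inversion, constructive interference in reflection requires 2 n t = (m + ½) λ.
The second-smallest nonzero thickness corresponds to m = 1: t = (m + ½) λ / (2 n) = 1.50 × 653 / (2 × 1.49) = 329 nm.

329 nm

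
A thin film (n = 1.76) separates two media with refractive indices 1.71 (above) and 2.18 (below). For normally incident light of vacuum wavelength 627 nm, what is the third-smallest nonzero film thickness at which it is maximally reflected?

At the upper boundary (n = 1.71 to n = 1.76) the reflected ray undergoes a half-wave phase shift.
Bottom surface (1.76 → 2.18): reflection off a higher-index medium gives a half-wave phase shift.
Zero or two π shifts → no net half-wave offset.
With no net inversion, constructive interference in reflection requires 2 n t = m λ.
The third-smallest nonzero thickness corresponds to m = 3: t = m λ / (2 n) = 3.00 × 627 / (2 × 1.76) = 534 nm.

534 nm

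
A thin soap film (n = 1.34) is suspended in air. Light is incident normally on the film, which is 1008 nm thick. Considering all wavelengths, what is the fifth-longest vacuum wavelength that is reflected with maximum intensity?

600 nm

Ray reflecting at the top interface goes from n = 1.0 toward n = 1.34: a half-wave phase shift.
Ray reflecting at the bottom interface goes from n = 1.34 toward n = 1.0: no phase shift.
Exactly one π shift → a net half-wave offset.
For bright reflection here: 2 n t = (m + ½) λ.
λ = 2 n t / (m + ½). The fifth-longest wavelength is m = 4: λ = 2 × 1.34 × 1008 / 4.50 = 600 nm.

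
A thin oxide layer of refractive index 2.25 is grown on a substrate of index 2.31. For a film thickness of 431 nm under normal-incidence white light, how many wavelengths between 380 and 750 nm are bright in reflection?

3

At the upper boundary (n = 1.0 to n = 2.25) the reflected ray undergoes a half-wave phase shift.
Ray reflecting at the bottom interface goes from n = 2.25 toward n = 2.31: a half-wave phase shift.
Zero or two π shifts → no net half-wave offset.
With no net inversion, constructive interference in reflection requires 2 n t = m λ.
λ = 2 n t / m = 1940 / m nm.
m=2: 970 nm (IR); m=3: 647 nm (visible); m=4: 485 nm (visible); m=5: 388 nm (visible); m=6: 323 nm (UV).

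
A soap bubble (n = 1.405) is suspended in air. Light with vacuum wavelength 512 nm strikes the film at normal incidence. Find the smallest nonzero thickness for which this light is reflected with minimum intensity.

Top surface (1.0 → 1.405): reflection off a higher-index medium gives a half-wave phase shift.
At the lower boundary (n = 1.405 to n = 1.0) the reflected ray undergoes no phase shift.
Exactly one π shift → a net half-wave offset.
So the condition for destructive reflection is 2 n t = m λ.
The smallest nonzero thickness corresponds to m = 1: t = m λ / (2 n) = 1.00 × 512 / (2 × 1.405) = 182 nm.

182 nm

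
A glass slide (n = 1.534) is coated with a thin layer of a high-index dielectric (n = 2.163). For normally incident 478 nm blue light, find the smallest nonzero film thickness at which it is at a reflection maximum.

Ray reflecting at the top interface goes from n = 1.0 toward n = 2.163: a half-wave phase shift.
Bottom surface (2.163 → 1.534): reflection off a lower-index medium gives no phase shift.
The two reflections differ by half a wavelength.
So the condition for constructive reflection is 2 n t = (m + ½) λ.
Minimum at m = 0: t = λ / (4 n) = 478 / (4 × 2.163) = 55.2 nm.

55.2 nm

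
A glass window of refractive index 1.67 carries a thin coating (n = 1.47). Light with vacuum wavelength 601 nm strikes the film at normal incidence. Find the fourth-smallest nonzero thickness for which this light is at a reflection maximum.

818 nm

Ray reflecting at the top interface goes from n = 1.0 toward n = 1.47: a half-wave phase shift.
Bottom surface (1.47 → 1.67): reflection off a higher-index medium gives a half-wave phase shift.
The two reflections carry the same phase change, so no net offset.
For maximum reflection here: 2 n t = m λ.
The fourth-smallest nonzero thickness corresponds to m = 4: t = m λ / (2 n) = 4.00 × 601 / (2 × 1.47) = 818 nm.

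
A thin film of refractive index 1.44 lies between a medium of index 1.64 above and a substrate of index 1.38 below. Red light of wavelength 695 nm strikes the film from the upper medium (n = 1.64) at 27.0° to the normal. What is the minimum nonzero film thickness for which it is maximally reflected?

282 nm

Ray reflecting at the top interface goes from n = 1.64 toward n = 1.44: no phase shift.
Bottom surface (1.44 → 1.38): reflection off a lower-index medium gives no phase shift.
Zero or two π shifts → no net half-wave offset.
With no net inversion, constructive interference in reflection requires 2 n t cos θ_r = m λ.
Snell's law: 1.64 sin 27.0° = 1.44 sin θ_r → sin θ_r = 0.517, cos θ_r = 0.856.
Minimum nonzero at m = 1: t = λ / (2 n cos θ_r) = 695 / (2 × 1.44 × 0.856) = 282 nm.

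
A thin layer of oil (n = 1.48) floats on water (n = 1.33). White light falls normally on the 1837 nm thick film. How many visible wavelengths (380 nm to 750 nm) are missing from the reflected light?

7

Top surface (1.0 → 1.48): reflection off a higher-index medium gives a half-wave phase shift.
At the lower boundary (n = 1.48 to n = 1.33) the reflected ray undergoes no phase shift.
The two reflections differ by half a wavelength.
With one net inversion, destructive interference in reflection requires 2 n t = m λ.
λ = 2 n t / m = 5438 / m nm.
m=7: 777 nm (IR); m=8: 680 nm (visible); m=9: 604 nm (visible); m=10: 544 nm (visible); m=11: 494 nm (visible); m=12: 453 nm (visible); m=13: 418 nm (visible); m=14: 388 nm (visible); m=15: 363 nm (UV).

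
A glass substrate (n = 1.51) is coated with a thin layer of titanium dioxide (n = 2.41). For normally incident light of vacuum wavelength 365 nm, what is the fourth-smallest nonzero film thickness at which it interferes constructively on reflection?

265 nm

At the upper boundary (n = 1.0 to n = 2.41) the reflected ray undergoes a half-wave phase shift.
Ray reflecting at the bottom interface goes from n = 2.41 toward n = 1.51: no phase shift.
Exactly one π shift → a net half-wave offset.
For strong reflection here: 2 n t = (m + ½) λ.
The fourth-smallest nonzero thickness corresponds to m = 3: t = (m + ½) λ / (2 n) = 3.50 × 365 / (2 × 2.41) = 265 nm.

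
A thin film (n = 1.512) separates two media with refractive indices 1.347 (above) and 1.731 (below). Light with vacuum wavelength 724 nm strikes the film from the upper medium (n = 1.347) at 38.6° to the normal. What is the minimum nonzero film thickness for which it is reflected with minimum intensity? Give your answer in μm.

0.144 μm

At the upper boundary (n = 1.347 to n = 1.512) the reflected ray undergoes a half-wave phase shift.
Bottom surface (1.512 → 1.731): reflection off a higher-index medium gives a half-wave phase shift.
Zero or two π shifts → no net half-wave offset.
So the condition for destructive reflection is 2 n t cos θ_r = (m + ½) λ.
Snell's law: 1.347 sin 38.6° = 1.512 sin θ_r → sin θ_r = 0.556, cos θ_r = 0.831.
Minimum at m = 0: t = λ / (4 n cos θ_r) = 724 / (4 × 1.512 × 0.831) = 144 nm.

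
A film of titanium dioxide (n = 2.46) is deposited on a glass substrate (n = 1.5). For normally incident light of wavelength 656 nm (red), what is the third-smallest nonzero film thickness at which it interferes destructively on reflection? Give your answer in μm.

Ray reflecting at the top interface goes from n = 1.0 toward n = 2.46: a half-wave phase shift.
Bottom surface (2.46 → 1.5): reflection off a lower-index medium gives no phase shift.
Exactly one π shift → a net half-wave offset.
With one net inversion, destructive interference in reflection requires 2 n t = m λ.
The third-smallest nonzero thickness corresponds to m = 3: t = m λ / (2 n) = 3.00 × 656 / (2 × 2.46) = 400 nm.

0.400 μm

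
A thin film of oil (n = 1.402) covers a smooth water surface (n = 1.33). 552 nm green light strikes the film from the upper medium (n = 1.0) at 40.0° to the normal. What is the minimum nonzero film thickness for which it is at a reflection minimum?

222 nm

Ray reflecting at the top interface goes from n = 1.0 toward n = 1.402: a half-wave phase shift.
Ray reflecting at the bottom interface goes from n = 1.402 toward n = 1.33: no phase shift.
Exactly one π shift → a net half-wave offset.
With one net inversion, destructive interference in reflection requires 2 n t cos θ_r = m λ.
Snell's law: 1.0 sin 40.0° = 1.402 sin θ_r → sin θ_r = 0.458, cos θ_r = 0.889.
Minimum nonzero at m = 1: t = λ / (2 n cos θ_r) = 552 / (2 × 1.402 × 0.889) = 222 nm.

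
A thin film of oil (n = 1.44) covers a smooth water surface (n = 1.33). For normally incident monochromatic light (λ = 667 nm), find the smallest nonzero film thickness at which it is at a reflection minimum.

232 nm

Top surface (1.0 → 1.44): reflection off a higher-index medium gives a half-wave phase shift.
Bottom surface (1.44 → 1.33): reflection off a lower-index medium gives no phase shift.
Exactly one π shift → a net half-wave offset.
With one net inversion, destructive interference in reflection requires 2 n t = m λ.
Minimum nonzero at m = 1: t = λ / (2 n) = 667 / (2 × 1.44) = 232 nm.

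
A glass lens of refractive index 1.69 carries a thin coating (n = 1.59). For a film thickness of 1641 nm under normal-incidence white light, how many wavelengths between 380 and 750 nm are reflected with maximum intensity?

7

Ray reflecting at the top interface goes from n = 1.0 toward n = 1.59: a half-wave phase shift.
Bottom surface (1.59 → 1.69): reflection off a higher-index medium gives a half-wave phase shift.
Net: no relative phase inversion (both shifts match).
For strong reflection here: 2 n t = m λ.
λ = 2 n t / m = 5218 / m nm.
m=6: 870 nm (IR); m=7: 745 nm (visible); m=8: 652 nm (visible); m=9: 580 nm (visible); m=10: 522 nm (visible); m=11: 474 nm (visible); m=12: 435 nm (visible); m=13: 401 nm (visible); m=14: 373 nm (UV).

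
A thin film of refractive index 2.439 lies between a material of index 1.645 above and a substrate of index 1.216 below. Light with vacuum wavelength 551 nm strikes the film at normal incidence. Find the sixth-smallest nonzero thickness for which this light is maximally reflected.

Ray reflecting at the top interface goes from n = 1.645 toward n = 2.439: a half-wave phase shift.
Ray reflecting at the bottom interface goes from n = 2.439 toward n = 1.216: no phase shift.
Net: one phase inversion between the two reflected rays.
With one net inversion, constructive interference in reflection requires 2 n t = (m + ½) λ.
The sixth-smallest nonzero thickness corresponds to m = 5: t = (m + ½) λ / (2 n) = 5.50 × 551 / (2 × 2.439) = 621 nm.

621 nm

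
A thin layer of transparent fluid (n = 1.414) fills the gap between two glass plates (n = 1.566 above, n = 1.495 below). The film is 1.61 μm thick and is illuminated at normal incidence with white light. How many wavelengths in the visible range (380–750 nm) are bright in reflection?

6

Ray reflecting at the top interface goes from n = 1.566 toward n = 1.414: no phase shift.
Bottom surface (1.414 → 1.495): reflection off a higher-index medium gives a half-wave phase shift.
Net: one phase inversion between the two reflected rays.
So the condition for constructive reflection is 2 n t = (m + ½) λ.
λ = 2 n t / (m + ½) = 4553 / (m + ½) nm.
m=5: 828 nm (IR); m=6: 700 nm (visible); m=7: 607 nm (visible); m=8: 536 nm (visible); m=9: 479 nm (visible); m=10: 434 nm (visible); m=11: 396 nm (visible); m=12: 364 nm (UV).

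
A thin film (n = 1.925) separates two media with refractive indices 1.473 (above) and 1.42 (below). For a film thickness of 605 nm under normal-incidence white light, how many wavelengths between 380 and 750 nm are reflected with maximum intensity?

Top surface (1.473 → 1.925): reflection off a higher-index medium gives a half-wave phase shift.
Bottom surface (1.925 → 1.42): reflection off a lower-index medium gives no phase shift.
Net: one phase inversion between the two reflected rays.
With one net inversion, constructive interference in reflection requires 2 n t = (m + ½) λ.
λ = 2 n t / (m + ½) = 2329 / (m + ½) nm.
m=2: 932 nm (IR); m=3: 666 nm (visible); m=4: 518 nm (visible); m=5: 424 nm (visible); m=6: 358 nm (UV).

3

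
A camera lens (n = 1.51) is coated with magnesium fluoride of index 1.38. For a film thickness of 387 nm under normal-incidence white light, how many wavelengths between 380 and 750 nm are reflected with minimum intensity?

At the upper boundary (n = 1.0 to n = 1.38) the reflected ray undergoes a half-wave phase shift.
Ray reflecting at the bottom interface goes from n = 1.38 toward n = 1.51: a half-wave phase shift.
Zero or two π shifts → no net half-wave offset.
So the condition for destructive reflection is 2 n t = (m + ½) λ.
λ = 2 n t / (m + ½) = 1068 / (m + ½) nm.
m=0: 2136 nm (IR); m=1: 712 nm (visible); m=2: 427 nm (visible); m=3: 305 nm (UV).

2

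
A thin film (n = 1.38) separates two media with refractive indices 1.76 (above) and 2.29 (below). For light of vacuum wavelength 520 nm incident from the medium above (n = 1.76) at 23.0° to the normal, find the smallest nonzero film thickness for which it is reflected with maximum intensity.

Ray reflecting at the top interface goes from n = 1.76 toward n = 1.38: no phase shift.
Bottom surface (1.38 → 2.29): reflection off a higher-index medium gives a half-wave phase shift.
Exactly one π shift → a net half-wave offset.
So the condition for constructive reflection is 2 n t cos θ_r = (m + ½) λ.
Snell's law: 1.76 sin 23.0° = 1.38 sin θ_r → sin θ_r = 0.498, cos θ_r = 0.867.
Minimum at m = 0: t = λ / (4 n cos θ_r) = 520 / (4 × 1.38 × 0.867) = 109 nm.

109 nm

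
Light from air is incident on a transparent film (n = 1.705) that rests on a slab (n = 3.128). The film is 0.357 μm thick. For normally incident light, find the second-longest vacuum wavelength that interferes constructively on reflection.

609 nm

Top surface (1.0 → 1.705): reflection off a higher-index medium gives a half-wave phase shift.
At the lower boundary (n = 1.705 to n = 3.128) the reflected ray undergoes a half-wave phase shift.
Zero or two π shifts → no net half-wave offset.
So the condition for constructive reflection is 2 n t = m λ.
λ = 2 n t / m. The second-longest wavelength is m = 2: λ = 2 × 1.705 × 357 / 2.00 = 609 nm.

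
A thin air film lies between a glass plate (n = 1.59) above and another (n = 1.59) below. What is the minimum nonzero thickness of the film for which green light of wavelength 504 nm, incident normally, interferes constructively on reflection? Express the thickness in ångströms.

Ray reflecting at the top interface goes from n = 1.59 toward n = 1.0: no phase shift.
Ray reflecting at the bottom interface goes from n = 1.0 toward n = 1.59: a half-wave phase shift.
The two reflections differ by half a wavelength.
For maximum reflection here: 2 n t = (m + ½) λ.
Minimum at m = 0: t = λ / (4 n) = 504 / (4 × 1.0) = 126 nm.

1260 Å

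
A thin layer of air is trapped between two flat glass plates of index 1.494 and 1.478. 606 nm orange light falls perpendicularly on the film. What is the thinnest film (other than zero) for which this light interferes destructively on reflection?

303 nm

Ray reflecting at the top interface goes from n = 1.494 toward n = 1.0: no phase shift.
Bottom surface (1.0 → 1.478): reflection off a higher-index medium gives a half-wave phase shift.
Net: one phase inversion between the two reflected rays.
With one net inversion, destructive interference in reflection requires 2 n t = m λ.
Minimum nonzero at m = 1: t = λ / (2 n) = 606 / (2 × 1.0) = 303 nm.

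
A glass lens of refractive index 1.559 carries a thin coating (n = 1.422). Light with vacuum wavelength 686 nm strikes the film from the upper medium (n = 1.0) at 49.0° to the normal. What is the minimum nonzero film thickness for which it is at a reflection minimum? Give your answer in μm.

Top surface (1.0 → 1.422): reflection off a higher-index medium gives a half-wave phase shift.
At the lower boundary (n = 1.422 to n = 1.559) the reflected ray undergoes a half-wave phase shift.
Net: no relative phase inversion (both shifts match).
So the condition for destructive reflection is 2 n t cos θ_r = (m + ½) λ.
Snell's law: 1.0 sin 49.0° = 1.422 sin θ_r → sin θ_r = 0.531, cos θ_r = 0.848.
Minimum at m = 0: t = λ / (4 n cos θ_r) = 686 / (4 × 1.422 × 0.848) = 142 nm.

0.142 μm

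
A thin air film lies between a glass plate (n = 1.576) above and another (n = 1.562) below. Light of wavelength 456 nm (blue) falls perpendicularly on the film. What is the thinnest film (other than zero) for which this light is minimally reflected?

Top surface (1.576 → 1.0): reflection off a lower-index medium gives no phase shift.
At the lower boundary (n = 1.0 to n = 1.562) the reflected ray undergoes a half-wave phase shift.
Net: one phase inversion between the two reflected rays.
For minimum reflection here: 2 n t = m λ.
Minimum nonzero at m = 1: t = λ / (2 n) = 456 / (2 × 1.0) = 228 nm.

228 nm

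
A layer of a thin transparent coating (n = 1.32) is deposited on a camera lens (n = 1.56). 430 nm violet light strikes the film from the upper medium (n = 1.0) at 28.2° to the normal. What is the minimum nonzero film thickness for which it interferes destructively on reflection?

87.2 nm

At the upper boundary (n = 1.0 to n = 1.32) the reflected ray undergoes a half-wave phase shift.
Bottom surface (1.32 → 1.56): reflection off a higher-index medium gives a half-wave phase shift.
Zero or two π shifts → no net half-wave offset.
For minimum reflection here: 2 n t cos θ_r = (m + ½) λ.
Snell's law: 1.0 sin 28.2° = 1.32 sin θ_r → sin θ_r = 0.358, cos θ_r = 0.934.
Minimum at m = 0: t = λ / (4 n cos θ_r) = 430 / (4 × 1.32 × 0.934) = 87.2 nm.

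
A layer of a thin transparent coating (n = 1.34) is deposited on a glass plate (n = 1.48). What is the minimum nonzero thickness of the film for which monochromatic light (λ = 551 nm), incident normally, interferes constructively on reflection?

Ray reflecting at the top interface goes from n = 1.0 toward n = 1.34: a half-wave phase shift.
Ray reflecting at the bottom interface goes from n = 1.34 toward n = 1.48: a half-wave phase shift.
Zero or two π shifts → no net half-wave offset.
For bright reflection here: 2 n t = m λ.
Minimum nonzero at m = 1: t = λ / (2 n) = 551 / (2 × 1.34) = 206 nm.

206 nm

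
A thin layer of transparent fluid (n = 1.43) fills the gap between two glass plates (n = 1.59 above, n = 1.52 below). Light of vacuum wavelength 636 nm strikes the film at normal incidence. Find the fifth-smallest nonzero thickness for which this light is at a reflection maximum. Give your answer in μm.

1.00 μm

Ray reflecting at the top interface goes from n = 1.59 toward n = 1.43: no phase shift.
At the lower boundary (n = 1.43 to n = 1.52) the reflected ray undergoes a half-wave phase shift.
The two reflections differ by half a wavelength.
So the condition for constructive reflection is 2 n t = (m + ½) λ.
The fifth-smallest nonzero thickness corresponds to m = 4: t = (m + ½) λ / (2 n) = 4.50 × 636 / (2 × 1.43) = 1001 nm.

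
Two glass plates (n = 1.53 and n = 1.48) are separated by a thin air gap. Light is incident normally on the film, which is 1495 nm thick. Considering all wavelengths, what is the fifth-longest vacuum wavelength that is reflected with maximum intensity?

664 nm

At the upper boundary (n = 1.53 to n = 1.0) the reflected ray undergoes no phase shift.
Ray reflecting at the bottom interface goes from n = 1.0 toward n = 1.48: a half-wave phase shift.
Exactly one π shift → a net half-wave offset.
For maximum reflection here: 2 n t = (m + ½) λ.
λ = 2 n t / (m + ½). The fifth-longest wavelength is m = 4: λ = 2 × 1.0 × 1495 / 4.50 = 664 nm.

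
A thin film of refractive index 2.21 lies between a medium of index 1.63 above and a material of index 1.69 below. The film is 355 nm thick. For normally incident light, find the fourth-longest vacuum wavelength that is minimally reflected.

392 nm

Top surface (1.63 → 2.21): reflection off a higher-index medium gives a half-wave phase shift.
Ray reflecting at the bottom interface goes from n = 2.21 toward n = 1.69: no phase shift.
Exactly one π shift → a net half-wave offset.
For weak reflection here: 2 n t = m λ.
λ = 2 n t / m. The fourth-longest wavelength is m = 4: λ = 2 × 2.21 × 355 / 4.00 = 392 nm.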